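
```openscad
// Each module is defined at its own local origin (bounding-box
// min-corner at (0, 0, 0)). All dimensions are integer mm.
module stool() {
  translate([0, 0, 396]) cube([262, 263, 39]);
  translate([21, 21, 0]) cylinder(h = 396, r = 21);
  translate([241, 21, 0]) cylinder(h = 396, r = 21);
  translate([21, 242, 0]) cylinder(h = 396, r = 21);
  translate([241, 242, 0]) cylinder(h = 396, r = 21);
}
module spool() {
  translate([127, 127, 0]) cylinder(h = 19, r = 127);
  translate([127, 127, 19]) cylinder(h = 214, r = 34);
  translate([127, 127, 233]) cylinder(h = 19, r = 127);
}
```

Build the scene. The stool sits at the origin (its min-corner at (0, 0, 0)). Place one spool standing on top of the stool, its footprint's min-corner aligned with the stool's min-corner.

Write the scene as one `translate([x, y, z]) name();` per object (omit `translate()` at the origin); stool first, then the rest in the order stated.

stool();
translate([0, 0, 435]) spool();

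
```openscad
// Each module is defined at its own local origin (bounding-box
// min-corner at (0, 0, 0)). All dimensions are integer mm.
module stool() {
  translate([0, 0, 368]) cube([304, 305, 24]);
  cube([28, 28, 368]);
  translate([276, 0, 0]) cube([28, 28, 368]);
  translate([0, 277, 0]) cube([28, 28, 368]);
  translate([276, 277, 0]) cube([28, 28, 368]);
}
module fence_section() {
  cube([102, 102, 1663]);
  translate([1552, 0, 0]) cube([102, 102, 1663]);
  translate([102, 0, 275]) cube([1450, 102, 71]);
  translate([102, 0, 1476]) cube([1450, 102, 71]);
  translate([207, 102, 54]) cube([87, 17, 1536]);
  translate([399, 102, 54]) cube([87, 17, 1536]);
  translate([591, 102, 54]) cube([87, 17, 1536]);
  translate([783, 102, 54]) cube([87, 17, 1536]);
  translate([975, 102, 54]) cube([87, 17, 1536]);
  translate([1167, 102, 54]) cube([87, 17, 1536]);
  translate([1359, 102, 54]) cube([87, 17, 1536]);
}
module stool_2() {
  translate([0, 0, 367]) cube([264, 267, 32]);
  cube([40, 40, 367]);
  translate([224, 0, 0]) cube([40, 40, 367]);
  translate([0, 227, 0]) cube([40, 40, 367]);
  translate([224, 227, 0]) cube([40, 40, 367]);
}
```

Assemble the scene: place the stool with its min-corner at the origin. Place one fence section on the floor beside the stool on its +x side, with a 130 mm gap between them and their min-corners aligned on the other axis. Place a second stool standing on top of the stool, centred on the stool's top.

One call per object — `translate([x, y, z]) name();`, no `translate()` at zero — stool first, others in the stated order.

stool();
translate([434, 0, 0]) fence_section();
translate([20, 19, 392]) stool_2();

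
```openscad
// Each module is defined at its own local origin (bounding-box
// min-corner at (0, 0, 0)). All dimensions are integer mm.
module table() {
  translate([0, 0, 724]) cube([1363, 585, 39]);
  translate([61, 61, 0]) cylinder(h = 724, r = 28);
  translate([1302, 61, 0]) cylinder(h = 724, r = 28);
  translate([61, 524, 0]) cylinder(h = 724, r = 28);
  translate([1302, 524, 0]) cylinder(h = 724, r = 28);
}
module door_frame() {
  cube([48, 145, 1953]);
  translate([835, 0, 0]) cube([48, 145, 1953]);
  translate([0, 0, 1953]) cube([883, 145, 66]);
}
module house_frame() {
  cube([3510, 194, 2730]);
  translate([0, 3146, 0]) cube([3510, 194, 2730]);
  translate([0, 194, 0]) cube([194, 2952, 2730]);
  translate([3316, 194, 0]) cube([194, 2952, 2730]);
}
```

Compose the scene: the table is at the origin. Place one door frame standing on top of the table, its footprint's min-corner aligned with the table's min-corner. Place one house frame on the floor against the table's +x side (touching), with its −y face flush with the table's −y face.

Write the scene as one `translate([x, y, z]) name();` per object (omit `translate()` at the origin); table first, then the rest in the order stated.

table();
translate([0, 0, 763]) door_frame();
translate([1363, 0, 0]) house_frame();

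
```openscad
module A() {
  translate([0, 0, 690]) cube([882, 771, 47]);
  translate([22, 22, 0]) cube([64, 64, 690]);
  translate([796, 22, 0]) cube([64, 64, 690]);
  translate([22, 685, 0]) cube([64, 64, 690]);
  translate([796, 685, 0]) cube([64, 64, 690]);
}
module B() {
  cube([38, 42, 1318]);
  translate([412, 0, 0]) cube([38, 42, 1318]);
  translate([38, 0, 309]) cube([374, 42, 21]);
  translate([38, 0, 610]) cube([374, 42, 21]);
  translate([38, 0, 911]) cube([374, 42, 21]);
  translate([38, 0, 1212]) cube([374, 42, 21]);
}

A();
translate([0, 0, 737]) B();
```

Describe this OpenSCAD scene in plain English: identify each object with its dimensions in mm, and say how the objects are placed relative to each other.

A is a table: top 882 mm (x) × 771 mm (y), 47 mm thick, upper face at z = 737 mm, on four 64×64 mm square legs, each inset 22 mm from the nearest pair of top edges, running from z = 0 to the bottom of the top.

B is a straight ladder. Two 38×42 mm vertical rails, 1318 mm tall, stand 450 mm apart (outside-to-outside) with their front faces coplanar on the −y side. 4 rungs, each 42 mm deep and 21 mm tall, span between the inner faces of the rails, front faces flush with the rails. The lowest rung's underside is at z = 309 mm and rungs are spaced 301 mm apart (underside to underside).

The ladder is on top of the table.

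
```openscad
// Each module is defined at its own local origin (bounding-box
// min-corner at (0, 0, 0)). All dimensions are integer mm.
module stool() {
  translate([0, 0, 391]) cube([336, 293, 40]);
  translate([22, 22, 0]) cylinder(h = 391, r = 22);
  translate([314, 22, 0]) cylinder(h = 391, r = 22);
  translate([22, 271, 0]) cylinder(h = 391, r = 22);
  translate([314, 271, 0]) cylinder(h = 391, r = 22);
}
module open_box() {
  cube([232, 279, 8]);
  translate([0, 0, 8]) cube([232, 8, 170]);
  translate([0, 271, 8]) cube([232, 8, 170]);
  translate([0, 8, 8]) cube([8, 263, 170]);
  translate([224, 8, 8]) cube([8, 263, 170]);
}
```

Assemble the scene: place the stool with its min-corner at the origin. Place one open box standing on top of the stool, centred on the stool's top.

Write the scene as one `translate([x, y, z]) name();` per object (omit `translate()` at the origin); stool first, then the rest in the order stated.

stool();
translate([52, 7, 431]) open_box();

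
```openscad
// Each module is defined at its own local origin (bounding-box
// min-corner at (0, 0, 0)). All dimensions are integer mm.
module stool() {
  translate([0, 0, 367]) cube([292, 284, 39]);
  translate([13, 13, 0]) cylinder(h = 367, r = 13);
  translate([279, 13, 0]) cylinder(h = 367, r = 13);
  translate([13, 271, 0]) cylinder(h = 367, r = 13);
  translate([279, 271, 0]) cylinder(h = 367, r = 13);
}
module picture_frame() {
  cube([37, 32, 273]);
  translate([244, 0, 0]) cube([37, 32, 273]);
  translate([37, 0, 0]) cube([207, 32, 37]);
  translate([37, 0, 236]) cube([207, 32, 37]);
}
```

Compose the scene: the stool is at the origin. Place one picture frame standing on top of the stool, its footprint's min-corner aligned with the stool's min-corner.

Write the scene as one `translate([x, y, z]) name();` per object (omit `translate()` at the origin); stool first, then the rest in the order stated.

stool();
translate([0, 0, 406]) picture_frame();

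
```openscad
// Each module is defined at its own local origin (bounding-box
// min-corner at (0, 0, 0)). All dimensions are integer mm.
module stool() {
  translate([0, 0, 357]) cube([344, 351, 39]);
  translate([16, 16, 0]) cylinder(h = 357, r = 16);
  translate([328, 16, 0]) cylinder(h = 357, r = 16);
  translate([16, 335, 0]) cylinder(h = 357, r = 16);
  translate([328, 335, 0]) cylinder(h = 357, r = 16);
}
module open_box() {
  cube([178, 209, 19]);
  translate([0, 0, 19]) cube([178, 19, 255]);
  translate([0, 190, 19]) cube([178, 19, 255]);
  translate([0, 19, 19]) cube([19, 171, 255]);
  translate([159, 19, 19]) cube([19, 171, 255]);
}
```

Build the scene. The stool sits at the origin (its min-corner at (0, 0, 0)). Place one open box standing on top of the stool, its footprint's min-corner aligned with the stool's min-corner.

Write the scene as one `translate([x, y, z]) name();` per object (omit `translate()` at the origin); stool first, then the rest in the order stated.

stool();
translate([0, 0, 396]) open_box();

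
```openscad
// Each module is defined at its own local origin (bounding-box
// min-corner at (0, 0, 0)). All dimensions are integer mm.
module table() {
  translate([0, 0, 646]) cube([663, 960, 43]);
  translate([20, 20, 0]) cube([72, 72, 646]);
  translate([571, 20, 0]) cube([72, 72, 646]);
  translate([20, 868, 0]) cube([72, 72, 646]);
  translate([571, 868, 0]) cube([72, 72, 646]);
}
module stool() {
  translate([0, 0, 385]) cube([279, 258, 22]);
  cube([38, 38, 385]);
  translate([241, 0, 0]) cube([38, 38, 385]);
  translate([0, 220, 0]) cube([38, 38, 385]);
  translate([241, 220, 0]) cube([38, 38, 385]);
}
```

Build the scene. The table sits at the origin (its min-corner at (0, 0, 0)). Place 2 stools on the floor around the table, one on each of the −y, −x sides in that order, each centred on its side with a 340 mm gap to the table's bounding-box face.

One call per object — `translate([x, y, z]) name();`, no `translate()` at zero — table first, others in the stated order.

table();
translate([192, -598, 0]) stool();
translate([-619, 351, 0]) stool();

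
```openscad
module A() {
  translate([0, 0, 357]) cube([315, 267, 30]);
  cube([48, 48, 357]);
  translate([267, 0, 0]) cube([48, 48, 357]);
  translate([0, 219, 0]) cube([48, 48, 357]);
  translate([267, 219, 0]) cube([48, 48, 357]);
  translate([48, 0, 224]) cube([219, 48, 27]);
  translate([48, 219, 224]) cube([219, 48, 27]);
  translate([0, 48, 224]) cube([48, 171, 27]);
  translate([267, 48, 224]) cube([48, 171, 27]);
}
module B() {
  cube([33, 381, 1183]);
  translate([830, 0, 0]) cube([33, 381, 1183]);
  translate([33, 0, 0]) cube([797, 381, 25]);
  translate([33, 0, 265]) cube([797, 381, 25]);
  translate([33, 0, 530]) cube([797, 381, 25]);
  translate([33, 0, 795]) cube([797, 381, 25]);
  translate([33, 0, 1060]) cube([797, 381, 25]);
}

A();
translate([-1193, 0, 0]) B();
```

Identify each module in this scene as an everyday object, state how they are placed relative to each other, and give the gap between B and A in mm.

A is a stool. B is a bookshelf. The bookshelf is on the floor beside the stool on its −x side. The gap between the bookshelf and the stool is 330 mm.

The bookshelf's nearest face is 330 mm from the stool's −x face.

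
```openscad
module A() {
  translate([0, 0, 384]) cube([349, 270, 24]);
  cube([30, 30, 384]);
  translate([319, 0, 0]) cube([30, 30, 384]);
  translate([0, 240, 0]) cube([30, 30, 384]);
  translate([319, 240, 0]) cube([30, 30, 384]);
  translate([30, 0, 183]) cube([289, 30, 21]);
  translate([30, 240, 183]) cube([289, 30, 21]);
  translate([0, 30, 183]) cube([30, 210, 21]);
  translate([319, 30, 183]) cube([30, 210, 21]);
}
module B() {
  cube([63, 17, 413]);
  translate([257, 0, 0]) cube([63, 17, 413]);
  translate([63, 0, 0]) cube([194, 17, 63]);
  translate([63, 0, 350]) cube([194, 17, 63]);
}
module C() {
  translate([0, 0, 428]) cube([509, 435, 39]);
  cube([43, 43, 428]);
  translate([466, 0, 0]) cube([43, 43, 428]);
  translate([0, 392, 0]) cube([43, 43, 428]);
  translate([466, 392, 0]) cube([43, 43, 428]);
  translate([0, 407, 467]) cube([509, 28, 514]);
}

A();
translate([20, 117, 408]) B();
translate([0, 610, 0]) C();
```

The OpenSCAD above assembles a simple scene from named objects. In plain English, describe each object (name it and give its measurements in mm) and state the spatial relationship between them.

A is a four-legged stool. The seat is 349×270 mm, 24 mm thick, top at z = 408 mm. It stands on four square legs, each 30×30 mm in cross-section, from z = 0 to the seat underside, each flush with a corner of the seat. Four stretchers, 30 mm wide and 21 mm tall, connect adjacent legs with their undersides at z = 183 mm, each running between the inner faces of the legs it joins and aligned with the legs' outer faces on the other axis.

B is a picture frame with a 194×287 mm rectangular opening (x by z) and a uniform 63 mm border on every side. Frame depth is 17 mm along y. It is built from two vertical stiles running the full outside height and two horizontal rails spanning the gap between the stiles.

C is a chair: 509×435 mm seat, 39 mm thick, top at z = 467 mm, on four 43 mm square corner legs flush with the seat edges. A 28 mm thick backrest slab spans the full seat width, extending 514 mm above the seat top, its back face flush with the seat's +y edge.

The picture frame is on top of the stool. The chair is on the floor beside the stool on its +y side.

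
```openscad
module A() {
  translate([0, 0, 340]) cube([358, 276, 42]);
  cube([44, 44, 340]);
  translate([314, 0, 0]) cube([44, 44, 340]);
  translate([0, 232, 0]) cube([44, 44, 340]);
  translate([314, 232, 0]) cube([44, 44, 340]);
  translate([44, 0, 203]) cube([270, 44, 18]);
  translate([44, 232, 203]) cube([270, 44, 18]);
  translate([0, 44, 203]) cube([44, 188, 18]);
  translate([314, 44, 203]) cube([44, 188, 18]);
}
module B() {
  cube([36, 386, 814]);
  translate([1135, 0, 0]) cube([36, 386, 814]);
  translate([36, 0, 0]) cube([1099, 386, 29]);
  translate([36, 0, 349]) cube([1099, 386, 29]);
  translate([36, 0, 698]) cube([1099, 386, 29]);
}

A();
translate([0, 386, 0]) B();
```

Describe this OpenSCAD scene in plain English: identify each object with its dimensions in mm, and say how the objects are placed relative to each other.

A is a four-legged stool. The seat is 358×276 mm, 42 mm thick, top at z = 382 mm. It stands on four square legs, each 44×44 mm in cross-section, from z = 0 to the seat underside, each flush with a corner of the seat. Four stretchers, 44 mm wide and 18 mm tall, connect adjacent legs with their undersides at z = 203 mm, each running between the inner faces of the legs it joins and aligned with the legs' outer faces on the other axis.

B is an open bookshelf. Two side panels, each 36 mm thick, 386 mm deep and 814 mm tall, stand 1171 mm apart (outside-to-outside). Between them sit 3 shelves, each 29 mm thick and 386 mm deep, spanning the full gap between the sides. The bottom shelf rests on the floor (its underside at z = 0) and the clear gap between one shelf's top and the next shelf's underside is 320 mm.

The bookshelf is on the floor beside the stool on its +y side.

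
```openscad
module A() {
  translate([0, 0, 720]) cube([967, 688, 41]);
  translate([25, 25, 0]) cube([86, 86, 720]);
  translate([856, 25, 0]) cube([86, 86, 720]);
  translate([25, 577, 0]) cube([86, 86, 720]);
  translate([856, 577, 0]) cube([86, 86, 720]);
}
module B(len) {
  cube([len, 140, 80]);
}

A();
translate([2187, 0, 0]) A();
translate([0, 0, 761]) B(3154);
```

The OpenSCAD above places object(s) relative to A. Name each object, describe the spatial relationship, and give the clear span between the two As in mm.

Second table starts at x = 2187; first ends at x = 967; clear span = 2187 − 967 = 1220 mm.

A is a table. B is a beam. A beam spans the tops of two tables. The clear span between the two tables is 1220 mm.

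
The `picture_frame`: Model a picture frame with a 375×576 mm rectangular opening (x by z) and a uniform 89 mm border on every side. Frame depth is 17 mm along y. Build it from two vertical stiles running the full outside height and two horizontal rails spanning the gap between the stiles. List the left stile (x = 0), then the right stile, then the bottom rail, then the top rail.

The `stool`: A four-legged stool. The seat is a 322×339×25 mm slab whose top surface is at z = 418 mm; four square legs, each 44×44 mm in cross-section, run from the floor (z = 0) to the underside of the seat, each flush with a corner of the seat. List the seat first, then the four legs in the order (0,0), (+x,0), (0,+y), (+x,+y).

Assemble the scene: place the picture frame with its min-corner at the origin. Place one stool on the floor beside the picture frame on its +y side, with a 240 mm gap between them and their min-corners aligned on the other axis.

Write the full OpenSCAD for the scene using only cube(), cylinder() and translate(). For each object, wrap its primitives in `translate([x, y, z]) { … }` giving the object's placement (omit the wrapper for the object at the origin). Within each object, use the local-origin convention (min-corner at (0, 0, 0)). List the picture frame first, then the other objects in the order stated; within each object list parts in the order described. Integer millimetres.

cube([89, 17, 754]);
translate([464, 0, 0]) cube([89, 17, 754]);
translate([89, 0, 0]) cube([375, 17, 89]);
translate([89, 0, 665]) cube([375, 17, 89]);
translate([0, 257, 0]) {
  translate([0, 0, 393]) cube([322, 339, 25]);
  cube([44, 44, 393]);
  translate([278, 0, 0]) cube([44, 44, 393]);
  translate([0, 295, 0]) cube([44, 44, 393]);
  translate([278, 295, 0]) cube([44, 44, 393]);
}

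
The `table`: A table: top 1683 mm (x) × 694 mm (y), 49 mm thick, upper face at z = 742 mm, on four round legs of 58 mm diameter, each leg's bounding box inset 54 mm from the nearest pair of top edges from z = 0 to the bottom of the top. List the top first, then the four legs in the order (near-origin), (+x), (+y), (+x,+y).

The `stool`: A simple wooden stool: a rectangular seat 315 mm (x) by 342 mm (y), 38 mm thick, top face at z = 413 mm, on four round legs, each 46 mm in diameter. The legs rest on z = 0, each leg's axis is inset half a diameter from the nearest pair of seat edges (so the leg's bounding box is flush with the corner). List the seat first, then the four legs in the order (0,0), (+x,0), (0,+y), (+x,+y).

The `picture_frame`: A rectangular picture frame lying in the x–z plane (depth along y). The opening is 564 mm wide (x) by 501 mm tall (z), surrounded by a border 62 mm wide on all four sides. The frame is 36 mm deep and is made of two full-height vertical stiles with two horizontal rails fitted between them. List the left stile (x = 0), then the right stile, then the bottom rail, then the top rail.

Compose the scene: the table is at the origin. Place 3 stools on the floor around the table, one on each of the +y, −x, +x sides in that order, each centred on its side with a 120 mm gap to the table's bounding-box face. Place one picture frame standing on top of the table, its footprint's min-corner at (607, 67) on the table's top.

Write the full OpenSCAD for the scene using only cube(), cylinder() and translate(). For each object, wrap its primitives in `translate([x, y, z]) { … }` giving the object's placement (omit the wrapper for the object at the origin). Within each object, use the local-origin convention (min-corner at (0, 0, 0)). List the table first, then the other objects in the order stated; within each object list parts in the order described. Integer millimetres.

translate([0, 0, 693]) cube([1683, 694, 49]);
translate([83, 83, 0]) cylinder(h = 693, r = 29);
translate([1600, 83, 0]) cylinder(h = 693, r = 29);
translate([83, 611, 0]) cylinder(h = 693, r = 29);
translate([1600, 611, 0]) cylinder(h = 693, r = 29);
translate([684, 814, 0]) {
  translate([0, 0, 375]) cube([315, 342, 38]);
  translate([23, 23, 0]) cylinder(h = 375, r = 23);
  translate([292, 23, 0]) cylinder(h = 375, r = 23);
  translate([23, 319, 0]) cylinder(h = 375, r = 23);
  translate([292, 319, 0]) cylinder(h = 375, r = 23);
}
translate([-435, 176, 0]) {
  translate([0, 0, 375]) cube([315, 342, 38]);
  translate([23, 23, 0]) cylinder(h = 375, r = 23);
  translate([292, 23, 0]) cylinder(h = 375, r = 23);
  translate([23, 319, 0]) cylinder(h = 375, r = 23);
  translate([292, 319, 0]) cylinder(h = 375, r = 23);
}
translate([1803, 176, 0]) {
  translate([0, 0, 375]) cube([315, 342, 38]);
  translate([23, 23, 0]) cylinder(h = 375, r = 23);
  translate([292, 23, 0]) cylinder(h = 375, r = 23);
  translate([23, 319, 0]) cylinder(h = 375, r = 23);
  translate([292, 319, 0]) cylinder(h = 375, r = 23);
}
translate([607, 67, 742]) {
  cube([62, 36, 625]);
  translate([626, 0, 0]) cube([62, 36, 625]);
  translate([62, 0, 0]) cube([564, 36, 62]);
  translate([62, 0, 563]) cube([564, 36, 62]);
}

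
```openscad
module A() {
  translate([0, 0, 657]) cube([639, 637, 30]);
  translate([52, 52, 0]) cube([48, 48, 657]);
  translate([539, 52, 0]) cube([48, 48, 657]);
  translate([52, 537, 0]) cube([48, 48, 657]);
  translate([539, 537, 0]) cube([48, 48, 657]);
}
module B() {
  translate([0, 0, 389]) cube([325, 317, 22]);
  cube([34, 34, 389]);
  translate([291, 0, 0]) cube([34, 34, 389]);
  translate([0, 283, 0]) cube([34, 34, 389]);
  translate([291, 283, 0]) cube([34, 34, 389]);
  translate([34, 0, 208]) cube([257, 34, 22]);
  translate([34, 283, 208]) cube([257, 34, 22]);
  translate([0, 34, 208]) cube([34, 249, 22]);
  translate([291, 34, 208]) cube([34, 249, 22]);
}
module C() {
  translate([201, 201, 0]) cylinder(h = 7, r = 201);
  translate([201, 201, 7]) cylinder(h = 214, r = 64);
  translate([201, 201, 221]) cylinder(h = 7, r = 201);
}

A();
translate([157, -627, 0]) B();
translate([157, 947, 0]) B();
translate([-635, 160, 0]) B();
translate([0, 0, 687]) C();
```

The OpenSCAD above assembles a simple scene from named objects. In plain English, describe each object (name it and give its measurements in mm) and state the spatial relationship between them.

A is a table: top 639 mm (x) × 637 mm (y), 30 mm thick, upper face at z = 687 mm, on four 48×48 mm square legs, each inset 52 mm from the nearest pair of top edges, running from z = 0 to the bottom of the top.

B is a four-legged stool. The seat is 325×317 mm, 22 mm thick, top at z = 411 mm. It stands on four square legs, each 34×34 mm in cross-section, from z = 0 to the seat underside, each flush with a corner of the seat. Four stretchers, 34 mm wide and 22 mm tall, connect adjacent legs with their undersides at z = 208 mm, each running between the inner faces of the legs it joins and aligned with the legs' outer faces on the other axis.

C is a spool: two coaxial disc flanges of radius 201 mm and thickness 7 mm, joined by a core cylinder of radius 64 mm and height 214 mm. The lower flange rests on z = 0 and the three cylinders share a vertical axis.

Three stools sit around the table at the −y, +y, −x sides. The spool is on top of the table.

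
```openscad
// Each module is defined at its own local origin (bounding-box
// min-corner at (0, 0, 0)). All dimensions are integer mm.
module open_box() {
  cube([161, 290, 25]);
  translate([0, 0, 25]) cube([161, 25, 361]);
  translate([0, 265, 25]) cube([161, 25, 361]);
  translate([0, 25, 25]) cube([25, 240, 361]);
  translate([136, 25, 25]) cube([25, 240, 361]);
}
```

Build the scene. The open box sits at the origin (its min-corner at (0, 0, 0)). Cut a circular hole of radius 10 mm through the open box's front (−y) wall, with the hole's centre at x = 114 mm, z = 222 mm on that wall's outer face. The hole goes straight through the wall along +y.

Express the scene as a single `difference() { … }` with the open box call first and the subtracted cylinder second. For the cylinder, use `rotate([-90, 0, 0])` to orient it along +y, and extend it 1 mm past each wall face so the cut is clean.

difference() {
  open_box();
  translate([114, -1, 222]) rotate([-90, 0, 0]) cylinder(h = 27, r = 10);
}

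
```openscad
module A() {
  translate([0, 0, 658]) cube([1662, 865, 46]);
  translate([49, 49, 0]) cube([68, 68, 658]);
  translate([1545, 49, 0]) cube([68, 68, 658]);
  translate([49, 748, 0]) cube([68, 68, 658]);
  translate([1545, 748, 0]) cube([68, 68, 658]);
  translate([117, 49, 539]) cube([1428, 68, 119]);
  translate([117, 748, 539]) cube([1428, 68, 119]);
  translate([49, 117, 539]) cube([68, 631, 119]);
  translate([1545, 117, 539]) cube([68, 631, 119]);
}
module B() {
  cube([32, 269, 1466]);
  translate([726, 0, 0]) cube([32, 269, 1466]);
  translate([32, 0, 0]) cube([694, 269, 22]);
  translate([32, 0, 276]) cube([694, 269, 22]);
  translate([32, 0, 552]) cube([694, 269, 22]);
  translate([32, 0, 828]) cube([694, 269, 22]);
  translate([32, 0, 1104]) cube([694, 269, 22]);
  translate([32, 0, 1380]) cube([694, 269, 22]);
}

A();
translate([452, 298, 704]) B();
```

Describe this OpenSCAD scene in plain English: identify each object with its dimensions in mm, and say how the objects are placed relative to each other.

A is a rectangular dining table. The top is 1662×865×46 mm with its upper surface at z = 704 mm. It stands on four 68×68 mm square legs, each inset 49 mm from the nearest pair of top edges, running from the floor to the underside of the top. Four apron rails, 68 mm thick and 119 mm tall, run between adjacent legs with their top edges flush with the underside of the top and their outer faces flush with the legs' outer faces.

B is an open bookshelf. Two side panels, each 32 mm thick, 269 mm deep and 1466 mm tall, stand 758 mm apart (outside-to-outside). Between them sit 6 shelves, each 22 mm thick and 269 mm deep, spanning the full gap between the sides. The bottom shelf rests on the floor (its underside at z = 0) and the clear gap between one shelf's top and the next shelf's underside is 254 mm.

The bookshelf is on top of the table, centred.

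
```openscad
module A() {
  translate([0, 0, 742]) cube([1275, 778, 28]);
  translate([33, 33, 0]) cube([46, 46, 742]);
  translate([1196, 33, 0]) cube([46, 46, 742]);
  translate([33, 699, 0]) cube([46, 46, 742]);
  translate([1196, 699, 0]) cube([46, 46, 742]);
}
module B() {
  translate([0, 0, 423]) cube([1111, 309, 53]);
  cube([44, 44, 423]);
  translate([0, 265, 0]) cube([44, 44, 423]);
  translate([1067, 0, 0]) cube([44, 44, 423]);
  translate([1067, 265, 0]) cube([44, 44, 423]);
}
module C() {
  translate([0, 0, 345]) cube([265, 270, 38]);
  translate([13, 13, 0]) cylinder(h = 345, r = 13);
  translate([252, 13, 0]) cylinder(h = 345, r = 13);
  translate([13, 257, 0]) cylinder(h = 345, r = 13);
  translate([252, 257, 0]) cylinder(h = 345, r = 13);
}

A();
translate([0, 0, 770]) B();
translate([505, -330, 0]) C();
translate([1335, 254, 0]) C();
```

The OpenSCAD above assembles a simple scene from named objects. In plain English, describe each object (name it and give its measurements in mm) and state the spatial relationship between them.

A is a table: top 1275 mm (x) × 778 mm (y), 28 mm thick, upper face at z = 770 mm, on four 46×46 mm square legs, each inset 33 mm from the nearest pair of top edges, running from z = 0 to the bottom of the top.

B is a bench: a 1111×309 mm seat slab, 53 mm thick, top at z = 476 mm, on four 44×44 mm square legs flush with the seat corners and standing on z = 0.

C is a four-legged stool. The seat is 265×270 mm, 38 mm thick, top at z = 383 mm. It stands on four round legs, each 26 mm in diameter, from z = 0 to the seat underside, each leg's axis is inset half a diameter from the nearest pair of seat edges (so the leg's bounding box is flush with the corner).

The bench is on top of the table. Two stools sit around the table at the −y, +x sides.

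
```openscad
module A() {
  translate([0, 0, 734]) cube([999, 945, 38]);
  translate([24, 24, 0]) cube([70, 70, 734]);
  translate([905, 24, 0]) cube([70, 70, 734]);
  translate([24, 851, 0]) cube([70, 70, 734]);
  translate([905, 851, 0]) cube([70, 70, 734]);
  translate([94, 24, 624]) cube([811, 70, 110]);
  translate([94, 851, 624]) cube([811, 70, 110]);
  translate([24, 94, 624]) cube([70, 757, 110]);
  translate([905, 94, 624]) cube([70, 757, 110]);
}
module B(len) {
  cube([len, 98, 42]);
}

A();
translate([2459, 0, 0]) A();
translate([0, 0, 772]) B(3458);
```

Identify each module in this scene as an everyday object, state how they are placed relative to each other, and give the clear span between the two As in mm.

A is a table. B is a beam. A beam spans the tops of two tables. The clear span between the two tables is 1460 mm.

Second table starts at x = 2459; first ends at x = 999; clear span = 2459 − 999 = 1460 mm.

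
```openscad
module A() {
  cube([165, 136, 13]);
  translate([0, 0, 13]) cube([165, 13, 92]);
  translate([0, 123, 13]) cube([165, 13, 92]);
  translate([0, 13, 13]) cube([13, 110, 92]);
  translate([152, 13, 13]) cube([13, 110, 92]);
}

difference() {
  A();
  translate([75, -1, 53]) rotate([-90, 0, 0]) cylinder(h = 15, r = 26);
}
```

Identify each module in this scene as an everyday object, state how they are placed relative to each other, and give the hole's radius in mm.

A is an open box. The open box has a circular hole through its front wall. The hole's radius is 26 mm.

The subtracted cylinder has r = 26 mm.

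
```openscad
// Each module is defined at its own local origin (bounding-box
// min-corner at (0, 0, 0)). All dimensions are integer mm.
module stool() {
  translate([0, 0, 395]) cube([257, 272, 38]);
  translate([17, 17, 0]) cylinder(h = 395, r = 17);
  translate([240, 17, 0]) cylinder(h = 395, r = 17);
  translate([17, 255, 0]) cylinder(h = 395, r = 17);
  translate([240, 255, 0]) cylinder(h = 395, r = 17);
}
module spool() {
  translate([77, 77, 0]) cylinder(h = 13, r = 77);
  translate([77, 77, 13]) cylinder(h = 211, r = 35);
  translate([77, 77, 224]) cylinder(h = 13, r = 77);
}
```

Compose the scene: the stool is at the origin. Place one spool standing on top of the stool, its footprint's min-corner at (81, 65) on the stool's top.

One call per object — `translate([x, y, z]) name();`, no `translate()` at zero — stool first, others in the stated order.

stool();
translate([81, 65, 433]) spool();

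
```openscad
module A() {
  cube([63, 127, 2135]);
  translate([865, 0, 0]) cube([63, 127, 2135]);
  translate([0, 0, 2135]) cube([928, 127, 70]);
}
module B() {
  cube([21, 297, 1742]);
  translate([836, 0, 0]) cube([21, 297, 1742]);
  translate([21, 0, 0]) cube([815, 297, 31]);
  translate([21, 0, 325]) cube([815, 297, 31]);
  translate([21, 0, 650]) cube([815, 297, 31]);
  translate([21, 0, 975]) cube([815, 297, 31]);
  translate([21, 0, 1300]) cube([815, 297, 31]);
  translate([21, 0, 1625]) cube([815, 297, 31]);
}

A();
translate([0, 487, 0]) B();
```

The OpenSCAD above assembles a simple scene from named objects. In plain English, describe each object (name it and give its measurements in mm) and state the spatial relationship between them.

A is a door frame. The clear opening is 802 mm wide and 2135 mm high. Two 63 mm wide jambs, 127 mm deep, stand either side of the opening from the floor to the top of the opening. A 70 mm thick head sits across the top of both jambs, spanning the full outside width of the frame.

B is an open bookshelf. Two side panels, each 21 mm thick, 297 mm deep and 1742 mm tall, stand 857 mm apart (outside-to-outside). Between them sit 6 shelves, each 31 mm thick and 297 mm deep, spanning the full gap between the sides. The bottom shelf rests on the floor (its underside at z = 0) and the clear gap between one shelf's top and the next shelf's underside is 294 mm.

The bookshelf is on the floor beside the door frame on its +y side.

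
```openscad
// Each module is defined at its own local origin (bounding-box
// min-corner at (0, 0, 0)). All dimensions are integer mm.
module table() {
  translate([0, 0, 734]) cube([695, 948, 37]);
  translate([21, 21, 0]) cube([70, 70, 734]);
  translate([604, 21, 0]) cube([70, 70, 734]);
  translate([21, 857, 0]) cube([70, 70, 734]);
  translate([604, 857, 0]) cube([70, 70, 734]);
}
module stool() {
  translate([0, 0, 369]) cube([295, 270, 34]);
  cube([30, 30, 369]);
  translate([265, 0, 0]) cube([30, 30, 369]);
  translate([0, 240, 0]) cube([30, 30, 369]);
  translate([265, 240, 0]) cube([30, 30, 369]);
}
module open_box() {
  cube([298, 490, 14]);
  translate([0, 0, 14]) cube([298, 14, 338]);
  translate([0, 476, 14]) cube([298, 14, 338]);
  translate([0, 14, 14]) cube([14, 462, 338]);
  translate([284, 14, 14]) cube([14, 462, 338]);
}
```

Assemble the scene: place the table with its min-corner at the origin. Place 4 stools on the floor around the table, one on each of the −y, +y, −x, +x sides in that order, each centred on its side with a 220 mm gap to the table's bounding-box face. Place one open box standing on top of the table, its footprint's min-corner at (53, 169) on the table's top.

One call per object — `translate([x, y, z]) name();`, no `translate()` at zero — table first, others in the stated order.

table();
translate([200, -490, 0]) stool();
translate([200, 1168, 0]) stool();
translate([-515, 339, 0]) stool();
translate([915, 339, 0]) stool();
translate([53, 169, 771]) open_box();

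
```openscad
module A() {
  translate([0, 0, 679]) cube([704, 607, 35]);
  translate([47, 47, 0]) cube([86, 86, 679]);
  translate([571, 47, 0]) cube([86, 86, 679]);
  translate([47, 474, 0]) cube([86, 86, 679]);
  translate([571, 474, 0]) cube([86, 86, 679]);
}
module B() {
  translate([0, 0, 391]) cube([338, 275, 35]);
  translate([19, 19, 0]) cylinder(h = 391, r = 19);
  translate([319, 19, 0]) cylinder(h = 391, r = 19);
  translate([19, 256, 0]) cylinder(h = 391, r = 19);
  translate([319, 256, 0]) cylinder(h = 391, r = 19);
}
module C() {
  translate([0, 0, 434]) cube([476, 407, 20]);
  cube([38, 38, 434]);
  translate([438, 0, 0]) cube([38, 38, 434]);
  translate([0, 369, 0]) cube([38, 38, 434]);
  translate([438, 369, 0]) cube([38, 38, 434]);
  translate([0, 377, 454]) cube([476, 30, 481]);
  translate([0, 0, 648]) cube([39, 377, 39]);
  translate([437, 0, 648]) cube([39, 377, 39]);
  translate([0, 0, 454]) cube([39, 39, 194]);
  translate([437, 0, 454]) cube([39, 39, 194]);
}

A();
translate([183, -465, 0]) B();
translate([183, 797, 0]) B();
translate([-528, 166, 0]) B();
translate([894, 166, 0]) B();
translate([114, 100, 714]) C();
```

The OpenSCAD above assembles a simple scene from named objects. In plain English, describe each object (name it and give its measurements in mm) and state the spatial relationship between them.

A is a table: top 704 mm (x) × 607 mm (y), 35 mm thick, upper face at z = 714 mm, on four 86×86 mm square legs, each inset 47 mm from the nearest pair of top edges, running from z = 0 to the bottom of the top.

B is a four-legged stool. The seat is a 338×275×35 mm slab whose top surface is at z = 426 mm; four round legs, each 38 mm in diameter, run from the floor (z = 0) to the underside of the seat, each leg's axis is inset half a diameter from the nearest pair of seat edges (so the leg's bounding box is flush with the corner).

C is a chair. The seat is a 476×407×20 mm slab with its top at z = 454 mm, on four 38×38 mm corner legs (flush with the seat edges, standing on z = 0). A flat backrest 30 mm thick, 481 mm tall, spans the full seat width and rises from the seat top along its +y edge, rear face flush with the rear of the seat. Two armrests of 39×39 mm section run along each side from the seat's front edge to the front of the backrest, top faces 233 mm above the seat top and outer faces flush with the seat's x-edges; a 39×39 mm post under the front of each armrest stands on the seat at the front corner.

Four stools sit around the table at the −y, +y, −x, +x sides. The chair is on top of the table, centred.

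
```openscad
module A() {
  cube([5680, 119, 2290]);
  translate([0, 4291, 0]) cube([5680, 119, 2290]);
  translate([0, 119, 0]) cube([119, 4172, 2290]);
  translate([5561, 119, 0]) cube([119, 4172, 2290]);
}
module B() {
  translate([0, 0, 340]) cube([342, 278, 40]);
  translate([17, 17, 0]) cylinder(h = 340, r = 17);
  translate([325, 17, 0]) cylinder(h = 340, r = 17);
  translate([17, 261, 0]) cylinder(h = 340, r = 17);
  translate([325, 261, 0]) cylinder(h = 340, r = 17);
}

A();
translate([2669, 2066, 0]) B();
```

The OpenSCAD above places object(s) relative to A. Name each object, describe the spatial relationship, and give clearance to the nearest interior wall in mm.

Clearances: x = 2550, y = 1947; minimum 1947 mm.

A is a house frame. B is a stool. The stool sits inside the house frame, centred. The clearance to the nearest interior wall is 1947 mm.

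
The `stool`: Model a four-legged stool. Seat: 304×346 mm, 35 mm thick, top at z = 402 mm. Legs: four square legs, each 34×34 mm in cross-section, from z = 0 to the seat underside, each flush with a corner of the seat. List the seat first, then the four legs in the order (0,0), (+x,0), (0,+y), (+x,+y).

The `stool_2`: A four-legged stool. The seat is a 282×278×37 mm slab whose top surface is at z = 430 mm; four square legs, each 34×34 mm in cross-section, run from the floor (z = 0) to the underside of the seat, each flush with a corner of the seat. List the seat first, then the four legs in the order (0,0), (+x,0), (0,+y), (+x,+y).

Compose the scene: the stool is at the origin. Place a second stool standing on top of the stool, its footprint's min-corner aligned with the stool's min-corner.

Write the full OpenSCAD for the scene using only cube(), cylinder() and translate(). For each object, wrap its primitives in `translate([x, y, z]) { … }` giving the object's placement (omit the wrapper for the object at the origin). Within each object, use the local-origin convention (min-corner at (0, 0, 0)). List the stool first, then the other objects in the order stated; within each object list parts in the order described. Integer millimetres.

translate([0, 0, 367]) cube([304, 346, 35]);
cube([34, 34, 367]);
translate([270, 0, 0]) cube([34, 34, 367]);
translate([0, 312, 0]) cube([34, 34, 367]);
translate([270, 312, 0]) cube([34, 34, 367]);
translate([0, 0, 402]) {
  translate([0, 0, 393]) cube([282, 278, 37]);
  cube([34, 34, 393]);
  translate([248, 0, 0]) cube([34, 34, 393]);
  translate([0, 244, 0]) cube([34, 34, 393]);
  translate([248, 244, 0]) cube([34, 34, 393]);
}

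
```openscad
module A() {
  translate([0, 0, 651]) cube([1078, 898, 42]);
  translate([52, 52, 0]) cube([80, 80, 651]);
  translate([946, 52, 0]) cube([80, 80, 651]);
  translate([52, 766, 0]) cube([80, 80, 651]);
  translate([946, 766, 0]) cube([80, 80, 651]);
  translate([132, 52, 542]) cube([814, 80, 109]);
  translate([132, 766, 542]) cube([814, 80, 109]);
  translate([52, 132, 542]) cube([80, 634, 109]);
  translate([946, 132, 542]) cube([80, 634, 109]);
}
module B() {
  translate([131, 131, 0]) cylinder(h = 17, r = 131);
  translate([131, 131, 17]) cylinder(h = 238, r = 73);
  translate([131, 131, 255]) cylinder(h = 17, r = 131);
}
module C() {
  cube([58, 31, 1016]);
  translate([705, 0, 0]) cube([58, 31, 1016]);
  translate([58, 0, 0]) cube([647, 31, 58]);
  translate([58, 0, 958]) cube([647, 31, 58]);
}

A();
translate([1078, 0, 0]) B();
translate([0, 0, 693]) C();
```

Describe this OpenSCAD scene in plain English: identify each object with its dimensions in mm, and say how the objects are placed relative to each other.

A is a rectangular dining table. The top is 1078×898×42 mm with its upper surface at z = 693 mm. It stands on four 80×80 mm square legs, each inset 52 mm from the nearest pair of top edges, running from the floor to the underside of the top. Four apron rails, 80 mm thick and 109 mm tall, run between adjacent legs with their top edges flush with the underside of the top and their outer faces flush with the legs' outer faces.

B is a spool: two coaxial disc flanges of radius 131 mm and thickness 17 mm, joined by a core cylinder of radius 73 mm and height 238 mm. The lower flange rests on z = 0 and the three cylinders share a vertical axis.

C is a rectangular picture frame lying in the x–z plane (depth along y). The opening is 647 mm wide (x) by 900 mm tall (z), surrounded by a border 58 mm wide on all four sides. The frame is 31 mm deep and is made of two full-height vertical stiles with two horizontal rails fitted between them.

The spool is against the table's +x side, with their −y faces flush. The picture frame is on top of the table.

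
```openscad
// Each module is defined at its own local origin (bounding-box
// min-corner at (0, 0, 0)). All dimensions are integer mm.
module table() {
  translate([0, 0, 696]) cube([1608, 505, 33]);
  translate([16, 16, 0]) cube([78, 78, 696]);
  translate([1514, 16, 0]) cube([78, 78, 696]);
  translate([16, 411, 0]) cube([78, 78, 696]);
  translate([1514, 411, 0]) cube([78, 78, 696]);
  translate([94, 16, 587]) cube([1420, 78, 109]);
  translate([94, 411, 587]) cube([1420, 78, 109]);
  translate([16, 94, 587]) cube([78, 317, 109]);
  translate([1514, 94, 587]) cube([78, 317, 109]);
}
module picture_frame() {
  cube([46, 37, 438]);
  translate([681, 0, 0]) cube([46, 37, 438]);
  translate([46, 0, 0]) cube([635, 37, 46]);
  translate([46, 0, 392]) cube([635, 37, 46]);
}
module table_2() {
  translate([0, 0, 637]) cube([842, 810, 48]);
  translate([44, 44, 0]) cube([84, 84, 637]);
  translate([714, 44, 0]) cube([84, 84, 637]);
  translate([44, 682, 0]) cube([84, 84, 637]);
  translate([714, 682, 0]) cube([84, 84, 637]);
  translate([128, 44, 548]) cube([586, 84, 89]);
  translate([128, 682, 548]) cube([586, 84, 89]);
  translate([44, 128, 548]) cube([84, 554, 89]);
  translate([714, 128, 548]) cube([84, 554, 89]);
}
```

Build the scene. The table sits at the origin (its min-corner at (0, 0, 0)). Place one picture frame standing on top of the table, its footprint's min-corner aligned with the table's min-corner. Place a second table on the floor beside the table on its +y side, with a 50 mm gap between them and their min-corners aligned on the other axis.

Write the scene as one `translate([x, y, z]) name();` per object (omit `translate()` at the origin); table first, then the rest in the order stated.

table();
translate([0, 0, 729]) picture_frame();
translate([0, 555, 0]) table_2();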